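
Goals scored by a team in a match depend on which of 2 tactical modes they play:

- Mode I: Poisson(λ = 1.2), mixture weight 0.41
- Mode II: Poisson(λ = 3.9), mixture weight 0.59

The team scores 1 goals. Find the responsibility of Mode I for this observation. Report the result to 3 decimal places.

P(component k | x) = P(Z=k)·f_k(x) / marginal(x), where marginal(x) = Σ_j P(Z=j)·f_j(x).
Evaluate each component's likelihood at the observed value:
  f_I = e^(−1.2)·1.2^1/1! = 0.361433
  f_II = e^(−3.9)·3.9^1/1! = 0.0789435
Unnormalised posteriors:
  P(Z=I)·f_I = 0.41 × 0.361433 = 0.148188
  P(Z=II)·f_II = 0.59 × 0.0789435 = 0.0465766
Sum: 0.148188 + 0.0465766 = 0.194764
P(Mode I | 1 goals) = 0.148188 / 0.194764 ≈ 0.761

0.761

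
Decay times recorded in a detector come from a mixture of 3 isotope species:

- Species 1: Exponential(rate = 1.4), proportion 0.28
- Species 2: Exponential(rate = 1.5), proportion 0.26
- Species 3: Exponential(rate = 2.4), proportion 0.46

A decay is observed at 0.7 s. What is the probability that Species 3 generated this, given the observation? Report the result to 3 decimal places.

0.420

Apply Bayes' rule: the posterior for each component is proportional to its prior times its likelihood at x.
Exponential densities:
  L_1 = 1.4·e^(−1.4·0.7) = 1.4·e^(−0.9800) = 0.525436
  L_2 = 1.5·e^(−1.5·0.7) = 1.5·e^(−1.0500) = 0.524907
  L_3 = 2.4·e^(−2.4·0.7) = 2.4·e^(−1.6800) = 0.447298
Prior × likelihood for each component:
  w_1·L_1 = 0.28 × 0.525436 = 0.147122
  w_2·L_2 = 0.26 × 0.524907 = 0.136476
  w_3·L_3 = 0.46 × 0.447298 = 0.205757
Sum: 0.147122 + 0.136476 + 0.205757 = 0.489355
So the posterior for Species 3 is 0.205757 / 0.489355 ≈ 0.420.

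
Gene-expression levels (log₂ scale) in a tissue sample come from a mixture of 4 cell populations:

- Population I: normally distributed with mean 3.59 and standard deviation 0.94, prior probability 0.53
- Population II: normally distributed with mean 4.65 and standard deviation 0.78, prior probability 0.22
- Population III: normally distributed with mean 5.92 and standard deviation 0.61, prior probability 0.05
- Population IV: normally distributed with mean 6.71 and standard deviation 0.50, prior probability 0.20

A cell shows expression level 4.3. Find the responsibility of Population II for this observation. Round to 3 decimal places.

0.374

P(component k | x) = P(Z=k)·f_k(x) / marginal(x), where marginal(x) = Σ_j P(Z=j)·f_j(x).
Normal densities:
  f_I = (1/(0.94·√(2π)))·exp(−(4.3−3.59)²/(2·0.94²)) = 0.424407·exp(-0.28525) = 0.319079
  f_II = (1/(0.78·√(2π)))·exp(−(4.3−4.65)²/(2·0.78²)) = 0.511464·exp(-0.10067) = 0.46248
  f_III = (1/(0.61·√(2π)))·exp(−(4.3−5.92)²/(2·0.61²)) = 0.654004·exp(-3.52647) = 0.0192333
  f_IV = (1/(0.50·√(2π)))·exp(−(4.3−6.71)²/(2·0.50²)) = 0.797885·exp(-11.61620) = 7.19596e-06
Multiply by the mixture weights:
  P(Z=I)·f_I = 0.53 × 0.319079 = 0.169112
  P(Z=II)·f_II = 0.22 × 0.46248 = 0.101746
  P(Z=III)·f_III = 0.05 × 0.0192333 = 0.000961664
  P(Z=IV)·f_IV = 0.20 × 7.19596e-06 = 1.43919e-06
Marginal: 0.169112 + 0.101746 + 0.000961664 + 1.43919e-06 = 0.271821
So the posterior for Population II is 0.101746 / 0.271821 ≈ 0.374.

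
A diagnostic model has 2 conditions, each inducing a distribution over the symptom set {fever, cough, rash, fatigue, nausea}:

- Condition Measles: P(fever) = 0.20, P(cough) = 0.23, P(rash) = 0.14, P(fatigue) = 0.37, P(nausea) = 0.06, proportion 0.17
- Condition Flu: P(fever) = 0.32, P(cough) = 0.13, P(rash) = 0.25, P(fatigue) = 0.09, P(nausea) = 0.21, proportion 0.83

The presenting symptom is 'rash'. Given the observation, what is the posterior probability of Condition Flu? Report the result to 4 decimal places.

By Bayes' theorem, P(k | x) = P(Z=k) f_k(x) / Σ_j P(Z=j) f_j(x).
Categorical probabilities:
  L_Measles = P(rash | comp) = 0.14
  L_Flu = P(rash | comp) = 0.25
Multiply by the mixture weights:
  P(Z=Measles)·L_Measles = 0.17 × 0.14 = 0.0238
  P(Z=Flu)·L_Flu = 0.83 × 0.25 = 0.2075
Marginal: 0.0238 + 0.2075 = 0.2313
P(Condition Flu | the observation) ≈ 0.8971

0.8971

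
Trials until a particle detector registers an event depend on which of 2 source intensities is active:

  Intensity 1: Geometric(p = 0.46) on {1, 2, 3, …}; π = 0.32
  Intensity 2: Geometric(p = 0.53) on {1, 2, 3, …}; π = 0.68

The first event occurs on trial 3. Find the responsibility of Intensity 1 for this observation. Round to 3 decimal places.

The responsibility of component k is P(Z=k) f_k(x) divided by Σ_j P(Z=j) f_j(x).
Component likelihoods at x = 3:
  L_1 = 0.46·(1−0.46)^2 = 0.46·0.2916 = 0.134136
  L_2 = 0.53·(1−0.53)^2 = 0.53·0.2209 = 0.117077
Weight by the priors:
  P(Z=1)·L_1 = 0.32 × 0.134136 = 0.0429235
  P(Z=2)·L_2 = 0.68 × 0.117077 = 0.0796124
Marginal: 0.0429235 + 0.0796124 = 0.122536
Responsibility of Intensity 1: 0.0429235 / 0.122536 ≈ 0.350

0.350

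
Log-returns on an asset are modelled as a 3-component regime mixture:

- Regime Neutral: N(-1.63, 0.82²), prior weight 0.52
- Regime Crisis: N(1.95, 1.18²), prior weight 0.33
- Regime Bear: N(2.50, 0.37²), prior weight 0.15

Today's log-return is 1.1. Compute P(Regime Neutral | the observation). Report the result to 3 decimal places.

P(component k | x) = π_k·f_k(x) / marginal(x), where marginal(x) = Σ_j π_j·f_j(x).
Evaluate each component's likelihood at the observed value:
  p_Neutral = (1/(0.82·√(2π)))·exp(−(1.1−-1.63)²/(2·0.82²)) = 0.486515·exp(-5.54201) = 0.00190647
  p_Crisis = (1/(1.18·√(2π)))·exp(−(1.1−1.95)²/(2·1.18²)) = 0.338087·exp(-0.25944) = 0.260827
  p_Bear = (1/(0.37·√(2π)))·exp(−(1.1−2.50)²/(2·0.37²)) = 1.078222·exp(-7.15851) = 0.000839087
Multiply by the mixture weights:
  π_Neutral·p_Neutral = 0.52 × 0.00190647 = 0.000991365
  π_Crisis·p_Crisis = 0.33 × 0.260827 = 0.086073
  π_Bear·p_Bear = 0.15 × 0.000839087 = 0.000125863
Denominator: 0.000991365 + 0.086073 + 0.000125863 = 0.0871902
P(Regime Neutral | x) ≈ 0.011

0.011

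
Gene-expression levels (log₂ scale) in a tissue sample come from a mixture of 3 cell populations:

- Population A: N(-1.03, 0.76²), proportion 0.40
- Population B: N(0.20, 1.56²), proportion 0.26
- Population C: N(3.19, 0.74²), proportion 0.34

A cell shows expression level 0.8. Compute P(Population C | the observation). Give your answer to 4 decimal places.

0.0134

By Bayes' theorem, P(k | x) = w_k f_k(x) / Σ_j w_j f_j(x).
Component likelihoods at x = 0.8:
  L_A = (1/(0.76·√(2π)))·exp(−(0.8−-1.03)²/(2·0.76²)) = 0.524924·exp(-2.89898) = 0.0289125
  L_B = (1/(1.56·√(2π)))·exp(−(0.8−0.20)²/(2·1.56²)) = 0.255732·exp(-0.07396) = 0.2375
  L_C = (1/(0.74·√(2π)))·exp(−(0.8−3.19)²/(2·0.74²)) = 0.539111·exp(-5.21558) = 0.00292807
Multiply by the mixture weights:
  w_A·L_A = 0.40 × 0.0289125 = 0.011565
  w_B·L_B = 0.26 × 0.2375 = 0.0617499
  w_C·L_C = 0.34 × 0.00292807 = 0.000995545
Evidence: 0.011565 + 0.0617499 + 0.000995545 = 0.0743105
P(Population C | the observation) = 0.000995545 / 0.0743105 ≈ 0.0134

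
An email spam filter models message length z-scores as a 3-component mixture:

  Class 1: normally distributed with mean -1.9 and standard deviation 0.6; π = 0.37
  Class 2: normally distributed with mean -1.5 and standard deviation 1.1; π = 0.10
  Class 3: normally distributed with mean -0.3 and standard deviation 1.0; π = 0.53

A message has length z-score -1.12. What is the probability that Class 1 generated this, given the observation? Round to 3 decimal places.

0.363

Posterior ∝ prior × likelihood, so P(k | x) ∝ w_k f_k(x); normalise over all components.
Evaluate each component's likelihood at the observed value:
  L_1 = (1/(0.6·√(2π)))·exp(−(-1.12−-1.9)²/(2·0.6²)) = 0.664904·exp(-0.84500) = 0.285614
  L_2 = (1/(1.1·√(2π)))·exp(−(-1.12−-1.5)²/(2·1.1²)) = 0.362675·exp(-0.05967) = 0.341667
  L_3 = (1/(1.0·√(2π)))·exp(−(-1.12−-0.3)²/(2·1.0²)) = 0.398942·exp(-0.33620) = 0.285036
Prior × likelihood for each component:
  w_1·L_1 = 0.37 × 0.285614 = 0.105677
  w_2·L_2 = 0.10 × 0.341667 = 0.0341667
  w_3·L_3 = 0.53 × 0.285036 = 0.151069
Evidence: 0.105677 + 0.0341667 + 0.151069 = 0.290913
P(Class 1 | x) = 0.105677 / 0.290913 ≈ 0.363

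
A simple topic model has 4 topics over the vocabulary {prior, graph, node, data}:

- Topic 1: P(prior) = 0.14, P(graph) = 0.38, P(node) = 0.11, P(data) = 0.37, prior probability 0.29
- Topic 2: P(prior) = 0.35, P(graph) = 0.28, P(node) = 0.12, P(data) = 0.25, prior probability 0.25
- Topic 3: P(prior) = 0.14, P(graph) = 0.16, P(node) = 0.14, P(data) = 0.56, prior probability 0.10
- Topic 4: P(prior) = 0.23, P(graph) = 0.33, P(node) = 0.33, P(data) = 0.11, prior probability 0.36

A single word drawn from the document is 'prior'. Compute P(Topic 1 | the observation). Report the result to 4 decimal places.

Apply Bayes' rule: the posterior for each component is proportional to its prior times its likelihood at x.
Evaluate each component's likelihood at the observed value:
  f_1 = P(prior | comp) = 0.14
  f_2 = P(prior | comp) = 0.35
  f_3 = P(prior | comp) = 0.14
  f_4 = P(prior | comp) = 0.23
Prior × likelihood for each component:
  π_1·f_1 = 0.29 × 0.14 = 0.0406
  π_2·f_2 = 0.25 × 0.35 = 0.0875
  π_3·f_3 = 0.10 × 0.14 = 0.014
  π_4·f_4 = 0.36 × 0.23 = 0.0828
Denominator: 0.0406 + 0.0875 + 0.014 + 0.0828 = 0.2249
P(Topic 1 | 'prior') = 0.0406 / 0.2249 ≈ 0.1805

0.1805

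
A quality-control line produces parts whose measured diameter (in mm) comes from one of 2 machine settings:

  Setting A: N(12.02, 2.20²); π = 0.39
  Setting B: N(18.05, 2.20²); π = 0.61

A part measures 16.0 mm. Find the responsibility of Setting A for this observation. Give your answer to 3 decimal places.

0.161

P(component k | x) = P(Z=k)·f_k(x) / marginal(x), where marginal(x) = Σ_j P(Z=j)·f_j(x).
Component likelihoods at x = 16.0 mm:
  L_A = (1/(2.20·√(2π)))·exp(−(16.0−12.02)²/(2·2.20²)) = 0.181337·exp(-1.63640) = 0.0353025
  L_B = (1/(2.20·√(2π)))·exp(−(16.0−18.05)²/(2·2.20²)) = 0.181337·exp(-0.43414) = 0.117474
Unnormalised posteriors:
  P(Z=A)·L_A = 0.39 × 0.0353025 = 0.013768
  P(Z=B)·L_B = 0.61 × 0.117474 = 0.0716591
Marginal: 0.013768 + 0.0716591 = 0.0854271
Responsibility of Setting A: 0.013768 / 0.0854271 ≈ 0.161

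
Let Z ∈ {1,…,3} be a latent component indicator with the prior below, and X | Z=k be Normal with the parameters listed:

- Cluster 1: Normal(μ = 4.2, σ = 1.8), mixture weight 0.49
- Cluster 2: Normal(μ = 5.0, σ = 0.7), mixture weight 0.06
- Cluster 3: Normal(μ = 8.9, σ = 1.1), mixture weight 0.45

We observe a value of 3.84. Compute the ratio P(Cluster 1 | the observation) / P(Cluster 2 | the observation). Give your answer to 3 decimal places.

Only the two components matter; the odds are (π_i f_i(x)) / (π_j f_j(x)).
Evaluate each component's likelihood at the observed value:
  L_1 = 0.217246
  L_2 = 0.144377
  L_3 = 9.21896e-06
Posterior odds = (π_1·L_1) / (π_2·L_2) = (0.49·0.217246) / (0.06·0.144377) = 0.106451 / 0.00866264 ≈ 12.288

12.288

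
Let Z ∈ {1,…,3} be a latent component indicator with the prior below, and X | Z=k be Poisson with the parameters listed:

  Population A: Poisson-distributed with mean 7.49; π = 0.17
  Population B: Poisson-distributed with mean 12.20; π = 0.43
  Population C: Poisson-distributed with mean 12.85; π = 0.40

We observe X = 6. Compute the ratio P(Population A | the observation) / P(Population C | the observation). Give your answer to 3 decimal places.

Posterior odds = (w_i f_i(x)) / (w_j f_j(x)); the normalising sum cancels.
Component likelihoods at x = 6:
  p_A = 0.136991
  p_B = 0.0230374
  p_C = 0.0164211
Odds = (0.17/0.40) × (0.136991/0.0164211) = 0.425 × 8.34239 ≈ 3.546

3.546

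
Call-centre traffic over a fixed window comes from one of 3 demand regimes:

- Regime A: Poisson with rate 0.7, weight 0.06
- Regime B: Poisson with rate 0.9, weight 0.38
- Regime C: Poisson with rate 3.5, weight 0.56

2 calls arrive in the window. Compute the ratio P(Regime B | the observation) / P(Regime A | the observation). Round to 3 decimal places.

8.572

Posterior odds = (π_i f_i(x)) / (π_j f_j(x)); the normalising sum cancels.
Component likelihoods at x = 2 calls:
  p_A = e^(−0.7)·0.7^2/2! = 0.121663
  p_B = e^(−0.9)·0.9^2/2! = 0.164661
  p_C = e^(−3.5)·3.5^2/2! = 0.184959
Odds = (0.38/0.06) × (0.164661/0.121663) = 6.33333 × 1.35341 ≈ 8.572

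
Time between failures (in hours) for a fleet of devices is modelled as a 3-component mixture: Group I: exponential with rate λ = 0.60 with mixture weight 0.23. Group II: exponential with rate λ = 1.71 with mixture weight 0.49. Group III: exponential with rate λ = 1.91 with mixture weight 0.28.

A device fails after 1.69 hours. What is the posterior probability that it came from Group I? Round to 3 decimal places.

0.425

P(component k | x) = π_k·f_k(x) / marginal(x), where marginal(x) = Σ_j π_j·f_j(x).
Evaluate each component's likelihood at the observed value:
  f_I = 0.60·e^(−0.60·1.69) = 0.60·e^(−1.0140) = 0.217659
  f_II = 1.71·e^(−1.71·1.69) = 1.71·e^(−2.8899) = 0.0950448
  f_III = 1.91·e^(−1.91·1.69) = 1.91·e^(−3.2279) = 0.0757137
Prior × likelihood for each component:
  π_I·f_I = 0.23 × 0.217659 = 0.0500616
  π_II·f_II = 0.49 × 0.0950448 = 0.046572
  π_III·f_III = 0.28 × 0.0757137 = 0.0211998
Sum: 0.0500616 + 0.046572 + 0.0211998 = 0.117833
P(Group I | data) ≈ 0.425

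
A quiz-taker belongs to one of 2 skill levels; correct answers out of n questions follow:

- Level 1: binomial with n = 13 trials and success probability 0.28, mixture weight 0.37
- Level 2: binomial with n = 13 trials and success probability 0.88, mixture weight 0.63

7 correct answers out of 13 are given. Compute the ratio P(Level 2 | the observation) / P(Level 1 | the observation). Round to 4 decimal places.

The posterior odds equal the prior odds times the likelihood ratio: (π_i/π_j)·(f_i(x)/f_j(x)).
Evaluate each component's likelihood at the observed value:
  L_1 = 0.0322566
  L_2 = 0.00209403
0.00131924 / 0.0119349 ≈ 0.1105

0.1105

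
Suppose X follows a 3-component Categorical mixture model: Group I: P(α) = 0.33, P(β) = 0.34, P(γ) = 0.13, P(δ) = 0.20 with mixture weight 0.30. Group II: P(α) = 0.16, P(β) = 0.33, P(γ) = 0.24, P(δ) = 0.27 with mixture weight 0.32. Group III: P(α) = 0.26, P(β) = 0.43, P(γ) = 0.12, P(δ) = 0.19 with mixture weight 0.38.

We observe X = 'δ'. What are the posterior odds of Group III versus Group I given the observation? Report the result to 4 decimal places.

Only the two components matter; the odds are (π_i f_i(x)) / (π_j f_j(x)).
Evaluate each component's likelihood at the observed value:
  L_I = P(δ | comp) = 0.20
  L_II = P(δ | comp) = 0.27
  L_III = P(δ | comp) = 0.19
0.0722 / 0.06 ≈ 1.2033

1.2033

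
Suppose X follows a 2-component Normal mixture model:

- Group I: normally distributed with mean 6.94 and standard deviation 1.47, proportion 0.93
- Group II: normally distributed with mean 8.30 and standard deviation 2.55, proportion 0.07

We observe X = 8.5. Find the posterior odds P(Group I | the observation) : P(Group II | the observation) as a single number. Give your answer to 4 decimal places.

Since P(k|x) ∝ P(Z=k) f_k(x), the posterior odds are P(Z=i) f_i(x) / (P(Z=j) f_j(x)).
Normal densities:
  p_I = (1/(1.47·√(2π)))·exp(−(8.5−6.94)²/(2·1.47²)) = 0.271389·exp(-0.56310) = 0.15454
  p_II = (1/(2.55·√(2π)))·exp(−(8.5−8.30)²/(2·2.55²)) = 0.156448·exp(-0.00308) = 0.155967
Posterior odds = (P(Z=I)·p_I) / (P(Z=II)·p_II) = (0.93·0.15454) / (0.07·0.155967) = 0.143723 / 0.0109177 ≈ 13.1642

13.1642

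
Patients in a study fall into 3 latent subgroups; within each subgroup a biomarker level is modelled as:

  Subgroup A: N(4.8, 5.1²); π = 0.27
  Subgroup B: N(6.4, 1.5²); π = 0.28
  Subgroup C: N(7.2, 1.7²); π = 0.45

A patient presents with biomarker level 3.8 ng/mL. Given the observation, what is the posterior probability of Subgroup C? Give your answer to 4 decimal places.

Apply Bayes' rule: the posterior for each component is proportional to its prior times its likelihood at x.
Component likelihoods at x = 3.8 ng/mL:
  L_A = (1/(5.1·√(2π)))·exp(−(3.8−4.8)²/(2·5.1²)) = 0.078224·exp(-0.01922) = 0.0767346
  L_B = (1/(1.5·√(2π)))·exp(−(3.8−6.4)²/(2·1.5²)) = 0.265962·exp(-1.50222) = 0.0592123
  L_C = (1/(1.7·√(2π)))·exp(−(3.8−7.2)²/(2·1.7²)) = 0.234672·exp(-2.00000) = 0.0317594
Weight by the priors:
  π_A·L_A = 0.27 × 0.0767346 = 0.0207183
  π_B·L_B = 0.28 × 0.0592123 = 0.0165794
  π_C·L_C = 0.45 × 0.0317594 = 0.0142917
Marginal: 0.0207183 + 0.0165794 + 0.0142917 = 0.0515895
Responsibility of Subgroup C: 0.0142917 / 0.0515895 ≈ 0.2770

0.2770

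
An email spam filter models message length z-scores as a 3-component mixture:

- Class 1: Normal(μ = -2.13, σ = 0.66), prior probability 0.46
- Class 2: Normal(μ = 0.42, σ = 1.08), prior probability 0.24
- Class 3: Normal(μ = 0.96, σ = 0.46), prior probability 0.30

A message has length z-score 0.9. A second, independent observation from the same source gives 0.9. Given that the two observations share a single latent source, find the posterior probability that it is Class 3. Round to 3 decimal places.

Apply Bayes' rule: the posterior for each component is proportional to its prior times its likelihood at x.
Since both observations come from the same component, the likelihood for component k is f_k(x₁)·f_k(x₂).
  p_1 = [(1/(0.66·√(2π)))·exp(−(0.9−-2.13)²/(2·0.66²)) = 0.604458·exp(-10.53822) = 1.60204e-05] × [1.60204e-05] = 2.56654e-10
  p_2 = [(1/(1.08·√(2π)))·exp(−(0.9−0.42)²/(2·1.08²)) = 0.369391·exp(-0.09877) = 0.334652] × [0.334652] = 0.111992
  p_3 = [(1/(0.46·√(2π)))·exp(−(0.9−0.96)²/(2·0.46²)) = 0.867266·exp(-0.00851) = 0.85992] × [0.85992] = 0.739462
Unnormalised posteriors:
  π_1·p_1 = 0.46 × 2.56654e-10 = 1.18061e-10
  π_2·p_2 = 0.24 × 0.111992 = 0.026878
  π_3·p_3 = 0.30 × 0.739462 = 0.221839
Evidence: 1.18061e-10 + 0.026878 + 0.221839 = 0.248717
P(Class 3 | x₁, x₂) = 0.221839 / 0.248717 ≈ 0.892

0.892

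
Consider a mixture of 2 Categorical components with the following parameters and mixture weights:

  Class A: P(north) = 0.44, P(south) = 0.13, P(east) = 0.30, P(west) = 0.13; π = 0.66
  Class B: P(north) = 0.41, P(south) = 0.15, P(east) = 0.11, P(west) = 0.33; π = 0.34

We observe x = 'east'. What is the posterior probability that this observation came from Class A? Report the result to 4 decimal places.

0.8411

P(component k | x) = π_k·f_k(x) / marginal(x), where marginal(x) = Σ_j π_j·f_j(x).
Component likelihoods at x = 'east':
  L_A = 0.3
  L_B = 0.11
Prior × likelihood for each component:
  π_A·L_A = 0.66 × 0.3 = 0.198
  π_B·L_B = 0.34 × 0.11 = 0.0374
Denominator: 0.198 + 0.0374 = 0.2354
Responsibility of Class A: 0.198 / 0.2354 ≈ 0.8411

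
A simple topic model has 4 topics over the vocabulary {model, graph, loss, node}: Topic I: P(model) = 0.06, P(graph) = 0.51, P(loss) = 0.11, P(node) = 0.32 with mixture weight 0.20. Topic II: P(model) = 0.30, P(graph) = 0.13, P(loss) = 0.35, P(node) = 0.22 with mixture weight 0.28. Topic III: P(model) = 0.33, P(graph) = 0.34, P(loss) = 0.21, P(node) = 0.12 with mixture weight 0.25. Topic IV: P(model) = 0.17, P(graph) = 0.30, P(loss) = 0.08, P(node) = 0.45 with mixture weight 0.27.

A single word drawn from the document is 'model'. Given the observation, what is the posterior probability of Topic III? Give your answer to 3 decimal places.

0.368

By Bayes' theorem, P(k | x) = P(Z=k) f_k(x) / Σ_j P(Z=j) f_j(x).
Evaluate each component's likelihood at the observed value:
  p_I = P(model | comp) = 0.06
  p_II = P(model | comp) = 0.30
  p_III = P(model | comp) = 0.33
  p_IV = P(model | comp) = 0.17
Multiply by the mixture weights:
  P(Z=I)·p_I = 0.20 × 0.06 = 0.012
  P(Z=II)·p_II = 0.28 × 0.3 = 0.084
  P(Z=III)·p_III = 0.25 × 0.33 = 0.0825
  P(Z=IV)·p_IV = 0.27 × 0.17 = 0.0459
Marginal: 0.012 + 0.084 + 0.0825 + 0.0459 = 0.2244
Responsibility of Topic III: 0.0825 / 0.2244 ≈ 0.368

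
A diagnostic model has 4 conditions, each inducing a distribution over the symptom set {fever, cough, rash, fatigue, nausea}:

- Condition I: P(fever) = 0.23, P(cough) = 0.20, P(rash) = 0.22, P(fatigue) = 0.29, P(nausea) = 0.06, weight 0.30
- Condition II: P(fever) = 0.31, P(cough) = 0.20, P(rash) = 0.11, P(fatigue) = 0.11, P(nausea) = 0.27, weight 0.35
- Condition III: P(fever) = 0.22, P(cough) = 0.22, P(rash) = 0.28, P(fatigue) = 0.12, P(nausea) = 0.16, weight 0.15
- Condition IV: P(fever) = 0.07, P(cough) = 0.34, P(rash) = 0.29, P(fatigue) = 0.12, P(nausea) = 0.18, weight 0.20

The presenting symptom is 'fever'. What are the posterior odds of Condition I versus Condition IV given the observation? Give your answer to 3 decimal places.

Only the two components matter; the odds are (P(Z=i) f_i(x)) / (P(Z=j) f_j(x)).
Evaluate each component's likelihood at the observed value:
  p_I = P(fever | comp) = 0.23
  p_II = P(fever | comp) = 0.31
  p_III = P(fever | comp) = 0.22
  p_IV = P(fever | comp) = 0.07
0.069 / 0.014 ≈ 4.929

4.929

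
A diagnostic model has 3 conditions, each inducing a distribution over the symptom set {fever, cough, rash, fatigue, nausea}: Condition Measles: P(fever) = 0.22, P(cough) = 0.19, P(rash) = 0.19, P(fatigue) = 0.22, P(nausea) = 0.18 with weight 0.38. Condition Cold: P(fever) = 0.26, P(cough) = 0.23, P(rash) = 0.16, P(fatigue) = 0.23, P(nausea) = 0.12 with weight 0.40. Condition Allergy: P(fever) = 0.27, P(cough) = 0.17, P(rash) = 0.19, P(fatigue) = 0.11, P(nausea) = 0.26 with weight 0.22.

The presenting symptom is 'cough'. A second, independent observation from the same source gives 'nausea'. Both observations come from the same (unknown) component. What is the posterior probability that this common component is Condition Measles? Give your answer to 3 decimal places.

0.385

Apply Bayes' rule: the posterior for each component is proportional to its prior times its likelihood at x.
Since both observations come from the same component, the likelihood for component k is f_k(x₁)·f_k(x₂).
  p_Measles = [0.19] × [0.18] = 0.0342
  p_Cold = [0.23] × [0.12] = 0.0276
  p_Allergy = [0.17] × [0.26] = 0.0442
Multiply by the mixture weights:
  π_Measles·p_Measles = 0.38 × 0.0342 = 0.012996
  π_Cold·p_Cold = 0.40 × 0.0276 = 0.01104
  π_Allergy·p_Allergy = 0.22 × 0.0442 = 0.009724
Denominator: 0.012996 + 0.01104 + 0.009724 = 0.03376
So the posterior for Condition Measles is 0.012996 / 0.03376 ≈ 0.385.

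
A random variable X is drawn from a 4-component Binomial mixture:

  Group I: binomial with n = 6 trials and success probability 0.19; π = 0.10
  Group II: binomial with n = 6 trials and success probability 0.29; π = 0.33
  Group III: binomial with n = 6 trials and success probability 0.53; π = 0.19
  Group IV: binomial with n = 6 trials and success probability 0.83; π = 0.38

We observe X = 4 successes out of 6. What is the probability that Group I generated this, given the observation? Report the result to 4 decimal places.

0.0087

Posterior ∝ prior × likelihood, so P(k | x) ∝ π_k f_k(x); normalise over all components.
Evaluate each component's likelihood at the observed value:
  f_I = C(6,4)·0.19^4·0.81^2 = 15·0.00130321·0.6561 = 0.0128255
  f_II = C(6,4)·0.29^4·0.71^2 = 15·0.00707281·0.5041 = 0.0534811
  f_III = C(6,4)·0.53^4·0.47^2 = 15·0.0789048·0.2209 = 0.261451
  f_IV = C(6,4)·0.83^4·0.17^2 = 15·0.474583·0.0289 = 0.205732
Prior × likelihood for each component:
  π_I·f_I = 0.10 × 0.0128255 = 0.00128255
  π_II·f_II = 0.33 × 0.0534811 = 0.0176487
  π_III·f_III = 0.19 × 0.261451 = 0.0496757
  π_IV·f_IV = 0.38 × 0.205732 = 0.0781781
Marginal: 0.00128255 + 0.0176487 + 0.0496757 + 0.0781781 = 0.146785
Responsibility of Group I: 0.00128255 / 0.146785 ≈ 0.0087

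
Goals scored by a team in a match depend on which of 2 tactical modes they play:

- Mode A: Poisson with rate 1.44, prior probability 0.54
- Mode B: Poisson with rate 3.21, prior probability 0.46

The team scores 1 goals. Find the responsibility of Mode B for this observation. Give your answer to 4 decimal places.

0.2444

The responsibility of component k is P(Z=k) f_k(x) divided by Σ_j P(Z=j) f_j(x).
Poisson probabilities:
  f_A = 0.341176
  f_B = 0.129545
Unnormalised posteriors:
  P(Z=A)·f_A = 0.54 × 0.341176 = 0.184235
  P(Z=B)·f_B = 0.46 × 0.129545 = 0.0595906
Evidence: 0.184235 + 0.0595906 = 0.243826
P(Mode B | 1 goals) ≈ 0.2444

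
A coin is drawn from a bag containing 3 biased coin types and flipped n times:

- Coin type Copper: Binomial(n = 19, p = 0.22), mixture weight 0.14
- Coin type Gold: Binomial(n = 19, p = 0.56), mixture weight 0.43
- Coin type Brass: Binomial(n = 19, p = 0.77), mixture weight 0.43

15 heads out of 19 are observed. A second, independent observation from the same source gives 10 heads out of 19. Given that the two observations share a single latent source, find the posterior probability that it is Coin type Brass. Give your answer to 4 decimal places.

0.3842

The responsibility of component k is P(Z=k) f_k(x) divided by Σ_j P(Z=j) f_j(x).
Since both observations come from the same component, the likelihood for component k is f_k(x₁)·f_k(x₂).
  f_Copper = [C(19,15)·0.22^15·0.78^4 = 3876·1.3688e-10·0.370151 = 1.96382e-07] × [0.00262209] = 5.14931e-10
  f_Gold = [C(19,15)·0.56^15·0.44^4 = 3876·0.00016704·0.037481 = 0.0242669] × [0.17319] = 0.00420279
  f_Brass = [C(19,15)·0.77^15·0.23^4 = 3876·0.0198317·0.00279841 = 0.215108] × [0.0121906] = 0.0026223
Prior × likelihood for each component:
  P(Z=Copper)·f_Copper = 0.14 × 5.14931e-10 = 7.20904e-11
  P(Z=Gold)·f_Gold = 0.43 × 0.00420279 = 0.0018072
  P(Z=Brass)·f_Brass = 0.43 × 0.0026223 = 0.00112759
Marginal: 7.20904e-11 + 0.0018072 + 0.00112759 = 0.00293479
P(Coin type Brass | x₁, x₂) ≈ 0.3842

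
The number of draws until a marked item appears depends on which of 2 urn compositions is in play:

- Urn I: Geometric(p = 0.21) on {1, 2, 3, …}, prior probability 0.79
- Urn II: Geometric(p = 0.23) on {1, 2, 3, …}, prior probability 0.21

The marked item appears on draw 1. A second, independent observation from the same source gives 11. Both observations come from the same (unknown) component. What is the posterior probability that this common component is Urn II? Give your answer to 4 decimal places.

0.1979

Posterior ∝ prior × likelihood, so P(k | x) ∝ w_k f_k(x); normalise over all components.
Since both observations come from the same component, the likelihood for component k is f_k(x₁)·f_k(x₂).
  L_I = [0.21] × [0.0198834] = 0.00417551
  L_II = [0.23] × [0.0168514] = 0.00387581
Prior × likelihood for each component:
  w_I·L_I = 0.79 × 0.00417551 = 0.00329865
  w_II·L_II = 0.21 × 0.00387581 = 0.000813921
Denominator: 0.00329865 + 0.000813921 = 0.00411257
P(Urn II | data) ≈ 0.1979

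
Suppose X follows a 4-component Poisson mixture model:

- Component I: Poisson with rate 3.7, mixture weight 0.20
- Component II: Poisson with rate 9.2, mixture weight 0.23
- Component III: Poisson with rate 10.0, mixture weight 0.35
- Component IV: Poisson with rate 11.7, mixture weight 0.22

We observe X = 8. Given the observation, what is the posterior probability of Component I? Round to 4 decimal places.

P(component k | x) = w_k·f_k(x) / marginal(x), where marginal(x) = Σ_j w_j·f_j(x).
Component likelihoods at x = 8:
  f_I = e^(−3.7)·3.7^8/8! = 0.0215379
  f_II = e^(−9.2)·9.2^8/8! = 0.128609
  f_III = e^(−10.0)·10.0^8/8! = 0.112599
  f_IV = e^(−11.7)·11.7^8/8! = 0.0722306
Multiply by the mixture weights:
  w_I·f_I = 0.20 × 0.0215379 = 0.00430758
  w_II·f_II = 0.23 × 0.128609 = 0.0295802
  w_III·f_III = 0.35 × 0.112599 = 0.0394097
  w_IV·f_IV = 0.22 × 0.0722306 = 0.0158907
Evidence: 0.00430758 + 0.0295802 + 0.0394097 + 0.0158907 = 0.0891881
Responsibility of Component I: 0.00430758 / 0.0891881 ≈ 0.0483

0.0483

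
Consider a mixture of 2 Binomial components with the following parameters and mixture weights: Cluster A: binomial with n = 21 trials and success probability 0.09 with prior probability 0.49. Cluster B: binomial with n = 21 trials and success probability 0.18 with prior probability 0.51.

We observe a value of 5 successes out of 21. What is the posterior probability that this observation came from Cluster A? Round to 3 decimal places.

P(component k | x) = P(Z=k)·f_k(x) / marginal(x), where marginal(x) = Σ_j P(Z=j)·f_j(x).
Evaluate each component's likelihood at the observed value:
  L_A = C(21,5)·0.09^5·0.91^16 = 20349·5.9049e-06·0.221137 = 0.0265716
  L_B = C(21,5)·0.18^5·0.82^16 = 20349·0.000188957·0.0417851 = 0.160667
Prior × likelihood for each component:
  P(Z=A)·L_A = 0.49 × 0.0265716 = 0.0130201
  P(Z=B)·L_B = 0.51 × 0.160667 = 0.0819403
Marginal: 0.0130201 + 0.0819403 = 0.0949604
P(Cluster A | data) = 0.0130201 / 0.0949604 ≈ 0.137

0.137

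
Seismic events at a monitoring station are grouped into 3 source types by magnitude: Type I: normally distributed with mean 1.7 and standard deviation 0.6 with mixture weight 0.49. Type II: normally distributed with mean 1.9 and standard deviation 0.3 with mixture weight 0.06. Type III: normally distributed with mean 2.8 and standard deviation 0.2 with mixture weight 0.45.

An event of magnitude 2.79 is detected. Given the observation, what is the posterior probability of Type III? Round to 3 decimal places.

Apply Bayes' rule: the posterior for each component is proportional to its prior times its likelihood at x.
Normal densities:
  L_I = 0.127677
  L_II = 0.0163174
  L_III = 1.99222
Weight by the priors:
  π_I·L_I = 0.49 × 0.127677 = 0.0625617
  π_II·L_II = 0.06 × 0.0163174 = 0.000979046
  π_III·L_III = 0.45 × 1.99222 = 0.896499
Evidence: 0.0625617 + 0.000979046 + 0.896499 = 0.96004
So the posterior for Type III is 0.896499 / 0.96004 ≈ 0.934.

0.934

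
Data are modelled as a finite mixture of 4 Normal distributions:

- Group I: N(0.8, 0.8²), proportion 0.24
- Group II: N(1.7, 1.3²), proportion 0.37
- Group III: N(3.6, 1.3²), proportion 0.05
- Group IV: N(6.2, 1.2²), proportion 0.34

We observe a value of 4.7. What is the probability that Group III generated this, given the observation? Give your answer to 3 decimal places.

By Bayes' theorem, P(k | x) = w_k f_k(x) / Σ_j w_j f_j(x).
Component likelihoods at x = 4.7:
  L_I = 3.44493e-06
  L_II = 0.0214073
  L_III = 0.214533
  L_IV = 0.152208
Unnormalised posteriors:
  w_I·L_I = 0.24 × 3.44493e-06 = 8.26783e-07
  w_II·L_II = 0.37 × 0.0214073 = 0.00792069
  w_III·L_III = 0.05 × 0.214533 = 0.0107267
  w_IV·L_IV = 0.34 × 0.152208 = 0.0517506
Evidence: 8.26783e-07 + 0.00792069 + 0.0107267 + 0.0517506 = 0.0703987
P(Group III | data) = 0.0107267 / 0.0703987 ≈ 0.152

0.152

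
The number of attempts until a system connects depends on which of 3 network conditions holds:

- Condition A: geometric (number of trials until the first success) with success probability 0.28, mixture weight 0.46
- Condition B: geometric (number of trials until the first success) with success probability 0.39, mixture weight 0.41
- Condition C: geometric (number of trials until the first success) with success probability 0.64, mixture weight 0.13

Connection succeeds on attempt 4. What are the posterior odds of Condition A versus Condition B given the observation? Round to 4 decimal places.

Only the two components matter; the odds are (π_i f_i(x)) / (π_j f_j(x)).
Evaluate each component's likelihood at the observed value:
  f_A = 0.104509
  f_B = 0.0885226
  f_C = 0.0298598
Posterior odds = (π_A·f_A) / (π_B·f_B) = (0.46·0.104509) / (0.41·0.0885226) = 0.0480743 / 0.0362943 ≈ 1.3246

1.3246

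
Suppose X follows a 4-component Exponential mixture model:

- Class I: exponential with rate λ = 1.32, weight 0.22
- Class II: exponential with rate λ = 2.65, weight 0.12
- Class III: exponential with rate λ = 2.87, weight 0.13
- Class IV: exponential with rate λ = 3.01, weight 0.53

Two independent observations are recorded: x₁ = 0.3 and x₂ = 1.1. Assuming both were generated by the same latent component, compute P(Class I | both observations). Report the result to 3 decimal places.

0.353

Apply Bayes' rule: the posterior for each component is proportional to its prior times its likelihood at x.
Since both observations come from the same component, the likelihood for component k is f_k(x₁)·f_k(x₂).
  f_I = [1.32·e^(−1.32·0.3) = 1.32·e^(−0.3960) = 0.888369] × [0.309014] = 0.274519
  f_II = [2.65·e^(−2.65·0.3) = 2.65·e^(−0.7950) = 1.19669] × [0.143641] = 0.171893
  f_III = [2.87·e^(−2.87·0.3) = 2.87·e^(−0.8610) = 1.21326] × [0.122128] = 0.148173
  f_IV = [3.01·e^(−3.01·0.3) = 3.01·e^(−0.9030) = 1.22011] × [0.109804] = 0.133973
Multiply by the mixture weights:
  w_I·f_I = 0.22 × 0.274519 = 0.0603941
  w_II·f_II = 0.12 × 0.171893 = 0.0206272
  w_III·f_III = 0.13 × 0.148173 = 0.0192625
  w_IV·f_IV = 0.53 × 0.133973 = 0.0710055
Evidence: 0.0603941 + 0.0206272 + 0.0192625 + 0.0710055 = 0.171289
P(Class I | x) ≈ 0.353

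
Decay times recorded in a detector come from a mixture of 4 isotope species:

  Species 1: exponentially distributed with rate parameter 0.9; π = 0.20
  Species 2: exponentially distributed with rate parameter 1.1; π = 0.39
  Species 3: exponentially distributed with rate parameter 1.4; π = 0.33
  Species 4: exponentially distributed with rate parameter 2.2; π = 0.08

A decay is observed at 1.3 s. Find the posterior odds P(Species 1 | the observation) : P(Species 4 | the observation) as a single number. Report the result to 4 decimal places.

5.5427

Posterior odds = (π_i f_i(x)) / (π_j f_j(x)); the normalising sum cancels.
Evaluate each component's likelihood at the observed value:
  p_1 = 0.9·e^(−0.9·1.3) = 0.9·e^(−1.1700) = 0.27933
  p_2 = 1.1·e^(−1.1·1.3) = 1.1·e^(−1.4300) = 0.26324
  p_3 = 1.4·e^(−1.4·1.3) = 1.4·e^(−1.8200) = 0.226836
  p_4 = 2.2·e^(−2.2·1.3) = 2.2·e^(−2.8600) = 0.125991
0.055866 / 0.0100793 ≈ 5.5427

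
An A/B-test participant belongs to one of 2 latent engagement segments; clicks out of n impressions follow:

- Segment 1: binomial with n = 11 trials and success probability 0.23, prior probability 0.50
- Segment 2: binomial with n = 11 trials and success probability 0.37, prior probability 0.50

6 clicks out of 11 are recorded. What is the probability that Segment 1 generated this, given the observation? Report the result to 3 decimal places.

0.136

The responsibility of component k is P(Z=k) f_k(x) divided by Σ_j P(Z=j) f_j(x).
Component likelihoods at x = 6 clicks out of 11:
  f_1 = 0.0185124
  f_2 = 0.11764
Weight by the priors:
  P(Z=1)·f_1 = 0.50 × 0.0185124 = 0.0092562
  P(Z=2)·f_2 = 0.50 × 0.11764 = 0.05882
Marginal: 0.0092562 + 0.05882 = 0.0680762
P(Segment 1 | the observation) = 0.0092562 / 0.0680762 ≈ 0.136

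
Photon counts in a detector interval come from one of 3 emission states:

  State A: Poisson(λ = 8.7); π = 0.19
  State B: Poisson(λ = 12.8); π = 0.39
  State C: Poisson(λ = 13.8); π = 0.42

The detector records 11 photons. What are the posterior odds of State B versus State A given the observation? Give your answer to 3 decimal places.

2.378

The posterior odds equal the prior odds times the likelihood ratio: (π_i/π_j)·(f_i(x)/f_j(x)).
Poisson probabilities:
  p_A = 0.0901974
  p_B = 0.104516
  p_C = 0.0879529
Posterior odds = (π_B·p_B) / (π_A·p_A) = (0.39·0.104516) / (0.19·0.0901974) = 0.0407614 / 0.0171375 ≈ 2.378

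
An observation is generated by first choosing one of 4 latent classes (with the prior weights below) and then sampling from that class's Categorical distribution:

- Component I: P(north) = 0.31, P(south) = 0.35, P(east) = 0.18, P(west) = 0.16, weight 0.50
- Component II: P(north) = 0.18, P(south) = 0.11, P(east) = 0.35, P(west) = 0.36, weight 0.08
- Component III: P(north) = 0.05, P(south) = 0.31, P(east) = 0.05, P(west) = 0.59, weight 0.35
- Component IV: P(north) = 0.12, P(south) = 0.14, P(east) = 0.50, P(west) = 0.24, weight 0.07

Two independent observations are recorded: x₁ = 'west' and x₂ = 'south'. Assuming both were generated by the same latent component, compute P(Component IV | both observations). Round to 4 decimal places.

Posterior ∝ prior × likelihood, so P(k | x) ∝ P(Z=k) f_k(x); normalise over all components.
Since both observations come from the same component, the likelihood for component k is f_k(x₁)·f_k(x₂).
  f_I = [0.16] × [0.35] = 0.056
  f_II = [0.36] × [0.11] = 0.0396
  f_III = [0.59] × [0.31] = 0.1829
  f_IV = [0.24] × [0.14] = 0.0336
Prior × likelihood for each component:
  P(Z=I)·f_I = 0.50 × 0.056 = 0.028
  P(Z=II)·f_II = 0.08 × 0.0396 = 0.003168
  P(Z=III)·f_III = 0.35 × 0.1829 = 0.064015
  P(Z=IV)·f_IV = 0.07 × 0.0336 = 0.002352
Marginal: 0.028 + 0.003168 + 0.064015 + 0.002352 = 0.097535
P(Component IV | x₁, x₂) = 0.002352 / 0.097535 ≈ 0.0241

0.0241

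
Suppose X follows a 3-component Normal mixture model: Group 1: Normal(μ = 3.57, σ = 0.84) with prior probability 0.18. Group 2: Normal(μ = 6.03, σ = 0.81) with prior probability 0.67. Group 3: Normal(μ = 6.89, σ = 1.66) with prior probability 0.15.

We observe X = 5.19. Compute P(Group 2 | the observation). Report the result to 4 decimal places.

By Bayes' theorem, P(k | x) = w_k f_k(x) / Σ_j w_j f_j(x).
Normal densities:
  p_1 = (1/(0.84·√(2π)))·exp(−(5.19−3.57)²/(2·0.84²)) = 0.474931·exp(-1.85969) = 0.0739564
  p_2 = (1/(0.81·√(2π)))·exp(−(5.19−6.03)²/(2·0.81²)) = 0.492521·exp(-0.53772) = 0.28767
  p_3 = (1/(1.66·√(2π)))·exp(−(5.19−6.89)²/(2·1.66²)) = 0.240327·exp(-0.52439) = 0.142254
Weight by the priors:
  w_1·p_1 = 0.18 × 0.0739564 = 0.0133122
  w_2·p_2 = 0.67 × 0.28767 = 0.192739
  w_3·p_3 = 0.15 × 0.142254 = 0.0213381
Marginal: 0.0133122 + 0.192739 + 0.0213381 = 0.227389
P(Group 2 | the observation) ≈ 0.8476

0.8476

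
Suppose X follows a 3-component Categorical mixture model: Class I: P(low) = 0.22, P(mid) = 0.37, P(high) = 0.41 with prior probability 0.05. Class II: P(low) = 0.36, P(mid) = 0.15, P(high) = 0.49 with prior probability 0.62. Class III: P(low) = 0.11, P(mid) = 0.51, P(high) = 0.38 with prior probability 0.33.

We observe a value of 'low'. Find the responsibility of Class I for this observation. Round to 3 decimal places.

0.041

The responsibility of component k is w_k f_k(x) divided by Σ_j w_j f_j(x).
Evaluate each component's likelihood at the observed value:
  p_I = P(low | comp) = 0.22
  p_II = P(low | comp) = 0.36
  p_III = P(low | comp) = 0.11
Unnormalised posteriors:
  w_I·p_I = 0.05 × 0.22 = 0.011
  w_II·p_II = 0.62 × 0.36 = 0.2232
  w_III·p_III = 0.33 × 0.11 = 0.0363
Evidence: 0.011 + 0.2232 + 0.0363 = 0.2705
P(Class I | 'low') ≈ 0.041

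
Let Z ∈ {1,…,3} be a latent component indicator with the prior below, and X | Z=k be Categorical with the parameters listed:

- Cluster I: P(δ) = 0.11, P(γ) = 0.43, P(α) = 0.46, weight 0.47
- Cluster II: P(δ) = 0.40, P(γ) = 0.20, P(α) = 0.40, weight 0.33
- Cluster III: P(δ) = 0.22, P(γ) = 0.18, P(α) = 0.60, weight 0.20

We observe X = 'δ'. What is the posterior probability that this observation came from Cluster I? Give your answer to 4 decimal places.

0.2271

Posterior ∝ prior × likelihood, so P(k | x) ∝ π_k f_k(x); normalise over all components.
Component likelihoods at x = 'δ':
  p_I = 0.11
  p_II = 0.4
  p_III = 0.22
Unnormalised posteriors:
  π_I·p_I = 0.47 × 0.11 = 0.0517
  π_II·p_II = 0.33 × 0.4 = 0.132
  π_III·p_III = 0.20 × 0.22 = 0.044
Marginal: 0.0517 + 0.132 + 0.044 = 0.2277
P(Cluster I | data) = 0.0517 / 0.2277 ≈ 0.2271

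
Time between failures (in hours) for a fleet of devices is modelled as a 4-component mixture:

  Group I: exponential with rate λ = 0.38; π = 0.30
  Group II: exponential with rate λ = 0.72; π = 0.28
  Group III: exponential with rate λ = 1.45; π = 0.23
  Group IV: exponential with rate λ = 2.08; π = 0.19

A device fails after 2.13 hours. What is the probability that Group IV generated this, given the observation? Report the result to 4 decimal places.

P(component k | x) = w_k·f_k(x) / marginal(x), where marginal(x) = Σ_j w_j·f_j(x).
Component likelihoods at x = 2.13 hours:
  L_I = 0.169148
  L_II = 0.155345
  L_III = 0.0660769
  L_IV = 0.0247722
Multiply by the mixture weights:
  w_I·L_I = 0.30 × 0.169148 = 0.0507443
  w_II·L_II = 0.28 × 0.155345 = 0.0434967
  w_III·L_III = 0.23 × 0.0660769 = 0.0151977
  w_IV·L_IV = 0.19 × 0.0247722 = 0.00470672
Evidence: 0.0507443 + 0.0434967 + 0.0151977 + 0.00470672 = 0.114145
P(Group IV | 2.13 hours) ≈ 0.0412

0.0412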